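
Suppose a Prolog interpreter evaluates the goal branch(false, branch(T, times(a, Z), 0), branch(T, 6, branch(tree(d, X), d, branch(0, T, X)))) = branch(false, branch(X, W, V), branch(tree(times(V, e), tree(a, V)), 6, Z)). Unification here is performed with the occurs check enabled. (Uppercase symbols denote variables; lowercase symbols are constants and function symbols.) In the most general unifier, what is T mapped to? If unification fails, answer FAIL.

tree(times(0, e), tree(a, 0))

Decompose branch/3: false = false,  branch(T, times(a, Z), 0) = branch(X, W, V),  branch(T, 6, branch(tree(d, X), d, branch(0, T, X))) = branch(tree(times(V, e), tree(a, V)), 6, Z).
Delete trivial equation false = false.
Decompose branch/3: T = X,  times(a, Z) = W,  0 = V.
Bind T := X; substituting into the one remaining equation that mentions T gives: branch(X, 6, branch(tree(d, X), d, branch(0, X, X))) = branch(tree(times(V, e), tree(a, V)), 6, Z).
Bind W := times(a, Z); no other remaining equation mentions W.
Bind V := 0; substituting into the remaining equation gives: branch(X, 6, branch(tree(d, X), d, branch(0, X, X))) = branch(tree(times(0, e), tree(a, 0)), 6, Z).
Decompose branch/3: X = tree(times(0, e), tree(a, 0)),  6 = 6,  branch(tree(d, X), d, branch(0, X, X)) = Z.
Bind X := tree(times(0, e), tree(a, 0)); substituting into the one remaining equation that mentions X gives: branch(tree(d, tree(times(0, e), tree(a, 0))), d, branch(0, tree(times(0, e), tree(a, 0)), tree(times(0, e), tree(a, 0)))) = Z. Substituting into the earlier binding gives T := tree(times(0, e), tree(a, 0)).
Delete trivial equation 6 = 6.
Bind Z := branch(tree(d, tree(times(0, e), tree(a, 0))), d, branch(0, tree(times(0, e), tree(a, 0)), tree(times(0, e), tree(a, 0)))). Substituting into the earlier binding gives W := times(a, branch(tree(d, tree(times(0, e), tree(a, 0))), d, branch(0, tree(times(0, e), tree(a, 0)), tree(times(0, e), tree(a, 0))))).
MGU = { T ↦ tree(times(0, e), tree(a, 0)), W ↦ times(a, branch(tree(d, tree(times(0, e), tree(a, 0))), d, branch(0, tree(times(0, e), tree(a, 0)), tree(times(0, e), tree(a, 0))))), V ↦ 0, X ↦ tree(times(0, e), tree(a, 0)), Z ↦ branch(tree(d, tree(times(0, e), tree(a, 0))), d, branch(0, tree(times(0, e), tree(a, 0)), tree(times(0, e), tree(a, 0)))) }, so T ↦ tree(times(0, e), tree(a, 0)).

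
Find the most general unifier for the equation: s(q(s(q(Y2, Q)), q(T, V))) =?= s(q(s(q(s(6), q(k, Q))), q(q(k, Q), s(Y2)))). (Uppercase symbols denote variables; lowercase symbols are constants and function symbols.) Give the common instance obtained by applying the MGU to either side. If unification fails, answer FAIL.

FAIL

Decompose s/1: q(s(q(Y2, Q)), q(T, V)) =?= q(s(q(s(6), q(k, Q))), q(q(k, Q), s(Y2))).
Decompose q/2: s(q(Y2, Q)) =?= s(q(s(6), q(k, Q))),  q(T, V) =?= q(q(k, Q), s(Y2)).
Decompose s/1: q(Y2, Q) =?= q(s(6), q(k, Q)).
Decompose q/2: Y2 =?= s(6),  Q =?= q(k, Q).
Bind Y2 := s(6); substituting into the one remaining equation that mentions Y2 gives: q(T, V) =?= q(q(k, Q), s(s(6))).
Occurs check fails: Q occurs in q(k, Q); the equation Q =?= q(k, Q) has no finite solution.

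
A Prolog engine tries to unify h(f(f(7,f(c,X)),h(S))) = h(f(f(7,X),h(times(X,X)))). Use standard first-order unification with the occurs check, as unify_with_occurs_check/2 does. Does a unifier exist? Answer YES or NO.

Decompose h/1: f(f(7,f(c,X)),h(S)) = f(f(7,X),h(times(X,X))).
Decompose f/2: f(7,f(c,X)) = f(7,X),  h(S) = h(times(X,X)).
Decompose f/2: 7 = 7,  f(c,X) = X.
Delete trivial equation 7 = 7.
Occurs check fails: X occurs in f(c,X); the equation X = f(c,X) has no finite solution.

NO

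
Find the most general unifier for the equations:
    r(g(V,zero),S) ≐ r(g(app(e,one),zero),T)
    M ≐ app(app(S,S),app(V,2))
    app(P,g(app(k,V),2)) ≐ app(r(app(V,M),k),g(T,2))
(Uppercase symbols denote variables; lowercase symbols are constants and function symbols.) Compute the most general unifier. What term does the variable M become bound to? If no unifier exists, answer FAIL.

Decompose r/2: g(V,zero) ≐ g(app(e,one),zero),  S ≐ T.
Decompose g/2: V ≐ app(e,one),  zero ≐ zero.
Bind V := app(e,one); substituting into the 2 remaining equations that mention V gives: M ≐ app(app(S,S),app(app(e,one),2)),  app(P,g(app(k,app(e,one)),2)) ≐ app(r(app(app(e,one),M),k),g(T,2)).
Delete trivial equation zero ≐ zero.
Bind S := T; substituting into the one remaining equation that mentions S gives: M ≐ app(app(T,T),app(app(e,one),2)).
Bind M := app(app(T,T),app(app(e,one),2)); substituting into the remaining equation gives: app(P,g(app(k,app(e,one)),2)) ≐ app(r(app(app(e,one),app(app(T,T),app(app(e,one),2))),k),g(T,2)).
Decompose app/2: P ≐ r(app(app(e,one),app(app(T,T),app(app(e,one),2))),k),  g(app(k,app(e,one)),2) ≐ g(T,2).
Bind P := r(app(app(e,one),app(app(T,T),app(app(e,one),2))),k); no other remaining equation mentions P.
Decompose g/2: app(k,app(e,one)) ≐ T,  2 ≐ 2.
Bind T := app(k,app(e,one)); no other remaining equation mentions T. Substituting into the earlier bindings gives S := app(k,app(e,one)), M := app(app(app(k,app(e,one)),app(k,app(e,one))),app(app(e,one),2)), P := r(app(app(e,one),app(app(app(k,app(e,one)),app(k,app(e,one))),app(app(e,one),2))),k).
Delete trivial equation 2 ≐ 2.
MGU = { V -> app(e,one), S -> app(k,app(e,one)), M -> app(app(app(k,app(e,one)),app(k,app(e,one))),app(app(e,one),2)), P -> r(app(app(e,one),app(app(app(k,app(e,one)),app(k,app(e,one))),app(app(e,one),2))),k), T -> app(k,app(e,one)) }, so M -> app(app(app(k,app(e,one)),app(k,app(e,one))),app(app(e,one),2)).

app(app(app(k,app(e,one)),app(k,app(e,one))),app(app(e,one),2))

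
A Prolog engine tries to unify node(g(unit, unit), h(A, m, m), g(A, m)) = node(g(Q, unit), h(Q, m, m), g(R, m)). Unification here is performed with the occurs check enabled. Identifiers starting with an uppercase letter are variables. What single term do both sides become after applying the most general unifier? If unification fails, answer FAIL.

node(g(unit, unit), h(unit, m, m), g(unit, m))

Decompose node/3: g(unit, unit) = g(Q, unit),  h(A, m, m) = h(Q, m, m),  g(A, m) = g(R, m).
Decompose g/2: unit = Q,  unit = unit.
Bind Q := unit; substituting into the one remaining equation that mentions Q gives: h(A, m, m) = h(unit, m, m).
Delete trivial equation unit = unit.
Decompose h/3: A = unit,  m = m,  m = m.
Bind A := unit; substituting into the one remaining equation that mentions A gives: g(unit, m) = g(R, m).
Delete trivial equation m = m.
Delete trivial equation m = m.
Decompose g/2: unit = R,  m = m.
Bind R := unit; no other remaining equation mentions R.
Delete trivial equation m = m.
Applying the MGU to either side gives node(g(unit, unit), h(unit, m, m), g(unit, m)).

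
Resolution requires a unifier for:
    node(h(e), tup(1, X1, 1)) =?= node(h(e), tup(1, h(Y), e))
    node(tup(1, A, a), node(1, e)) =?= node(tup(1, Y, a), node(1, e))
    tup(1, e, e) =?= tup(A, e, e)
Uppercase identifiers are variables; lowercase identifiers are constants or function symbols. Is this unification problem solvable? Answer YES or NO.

NO

Decompose node/2: h(e) =?= h(e),  tup(1, X1, 1) =?= tup(1, h(Y), e).
Delete trivial equation h(e) =?= h(e).
Decompose tup/3: 1 =?= 1,  X1 =?= h(Y),  1 =?= e.
Delete trivial equation 1 =?= 1.
Bind X1 := h(Y); no other remaining equation mentions X1.
Clash: constants 1 and e differ; no unifier exists.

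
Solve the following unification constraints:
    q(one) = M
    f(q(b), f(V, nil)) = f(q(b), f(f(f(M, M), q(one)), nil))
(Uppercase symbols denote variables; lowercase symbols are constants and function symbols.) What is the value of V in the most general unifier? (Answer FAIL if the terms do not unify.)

Bind M := q(one); substituting into the remaining equation gives: f(q(b), f(V, nil)) = f(q(b), f(f(f(q(one), q(one)), q(one)), nil)).
Decompose f/2: q(b) = q(b),  f(V, nil) = f(f(f(q(one), q(one)), q(one)), nil).
Delete trivial equation q(b) = q(b).
Decompose f/2: V = f(f(q(one), q(one)), q(one)),  nil = nil.
Bind V := f(f(q(one), q(one)), q(one)); no other remaining equation mentions V.
Delete trivial equation nil = nil.
MGU = { M ↦ q(one), V ↦ f(f(q(one), q(one)), q(one)) }, so V ↦ f(f(q(one), q(one)), q(one)).

f(f(q(one), q(one)), q(one))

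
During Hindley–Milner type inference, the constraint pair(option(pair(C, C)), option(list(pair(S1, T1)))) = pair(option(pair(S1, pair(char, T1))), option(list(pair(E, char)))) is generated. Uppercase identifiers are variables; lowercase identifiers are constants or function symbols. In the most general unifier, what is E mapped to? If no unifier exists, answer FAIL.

pair(char, char)

Decompose pair/2: option(pair(C, C)) = option(pair(S1, pair(char, T1))),  option(list(pair(S1, T1))) = option(list(pair(E, char))).
Decompose option/1: pair(C, C) = pair(S1, pair(char, T1)).
Decompose pair/2: C = S1,  C = pair(char, T1).
Bind C := S1; substituting into the one remaining equation that mentions C gives: S1 = pair(char, T1).
Bind S1 := pair(char, T1); substituting into the remaining equation gives: option(list(pair(pair(char, T1), T1))) = option(list(pair(E, char))). Substituting into the earlier binding gives C := pair(char, T1).
Decompose option/1: list(pair(pair(char, T1), T1)) = list(pair(E, char)).
Decompose list/1: pair(pair(char, T1), T1) = pair(E, char).
Decompose pair/2: pair(char, T1) = E,  T1 = char.
Bind E := pair(char, T1); no other remaining equation mentions E.
Bind T1 := char. Substituting into the earlier bindings gives C := pair(char, char), S1 := pair(char, char), E := pair(char, char).
MGU = { C ↦ pair(char, char), S1 ↦ pair(char, char), E ↦ pair(char, char), T1 ↦ char }, so E ↦ pair(char, char).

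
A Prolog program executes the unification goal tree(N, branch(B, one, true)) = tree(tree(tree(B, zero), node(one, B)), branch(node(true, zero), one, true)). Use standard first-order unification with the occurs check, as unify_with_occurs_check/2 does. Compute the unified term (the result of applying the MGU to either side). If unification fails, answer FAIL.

tree(tree(tree(node(true, zero), zero), node(one, node(true, zero))), branch(node(true, zero), one, true))

Decompose tree/2: N = tree(tree(B, zero), node(one, B)),  branch(B, one, true) = branch(node(true, zero), one, true).
Bind N := tree(tree(B, zero), node(one, B)); no other remaining equation mentions N.
Decompose branch/3: B = node(true, zero),  one = one,  true = true.
Bind B := node(true, zero); no other remaining equation mentions B. Substituting into the earlier binding gives N := tree(tree(node(true, zero), zero), node(one, node(true, zero))).
Delete trivial equation one = one.
Delete trivial equation true = true.
Applying the MGU to either side gives tree(tree(tree(node(true, zero), zero), node(one, node(true, zero))), branch(node(true, zero), one, true)).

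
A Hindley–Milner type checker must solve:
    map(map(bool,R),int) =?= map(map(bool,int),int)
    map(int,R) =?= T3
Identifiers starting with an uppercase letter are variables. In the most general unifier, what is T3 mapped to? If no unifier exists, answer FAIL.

map(int,int)

Decompose map/2: map(bool,R) =?= map(bool,int),  int =?= int.
Decompose map/2: bool =?= bool,  R =?= int.
Delete trivial equation bool =?= bool.
Bind R := int; substituting into the one remaining equation that mentions R gives: map(int,int) =?= T3.
Delete trivial equation int =?= int.
Bind T3 := map(int,int).
MGU = { R ↦ int, T3 ↦ map(int,int) }, so T3 ↦ map(int,int).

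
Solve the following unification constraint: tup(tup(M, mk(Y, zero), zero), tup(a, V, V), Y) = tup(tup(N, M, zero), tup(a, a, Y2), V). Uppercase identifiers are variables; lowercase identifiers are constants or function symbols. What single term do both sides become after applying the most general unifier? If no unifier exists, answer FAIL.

tup(tup(mk(a, zero), mk(a, zero), zero), tup(a, a, a), a)

Decompose tup/3: tup(M, mk(Y, zero), zero) = tup(N, M, zero),  tup(a, V, V) = tup(a, a, Y2),  Y = V.
Decompose tup/3: M = N,  mk(Y, zero) = M,  zero = zero.
Bind M := N; substituting into the one remaining equation that mentions M gives: mk(Y, zero) = N.
Bind N := mk(Y, zero); no other remaining equation mentions N. Substituting into the earlier binding gives M := mk(Y, zero).
Delete trivial equation zero = zero.
Decompose tup/3: a = a,  V = a,  V = Y2.
Delete trivial equation a = a.
Bind V := a; substituting into the remaining equations gives: a = Y2,  Y = a.
Bind Y2 := a; no other remaining equation mentions Y2.
Bind Y := a. Substituting into the earlier bindings gives M := mk(a, zero), N := mk(a, zero).
Applying the MGU to either side gives tup(tup(mk(a, zero), mk(a, zero), zero), tup(a, a, a), a).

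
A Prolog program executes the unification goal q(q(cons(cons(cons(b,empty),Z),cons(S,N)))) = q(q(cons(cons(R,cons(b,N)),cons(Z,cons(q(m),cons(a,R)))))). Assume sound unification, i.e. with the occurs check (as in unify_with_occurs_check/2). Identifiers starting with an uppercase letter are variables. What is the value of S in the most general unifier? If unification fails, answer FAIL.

cons(b,cons(q(m),cons(a,cons(b,empty))))

Decompose q/1: q(cons(cons(cons(b,empty),Z),cons(S,N))) = q(cons(cons(R,cons(b,N)),cons(Z,cons(q(m),cons(a,R))))).
Decompose q/1: cons(cons(cons(b,empty),Z),cons(S,N)) = cons(cons(R,cons(b,N)),cons(Z,cons(q(m),cons(a,R)))).
Decompose cons/2: cons(cons(b,empty),Z) = cons(R,cons(b,N)),  cons(S,N) = cons(Z,cons(q(m),cons(a,R))).
Decompose cons/2: cons(b,empty) = R,  Z = cons(b,N).
Bind R := cons(b,empty); substituting into the one remaining equation that mentions R gives: cons(S,N) = cons(Z,cons(q(m),cons(a,cons(b,empty)))).
Bind Z := cons(b,N); substituting into the remaining equation gives: cons(S,N) = cons(cons(b,N),cons(q(m),cons(a,cons(b,empty)))).
Decompose cons/2: S = cons(b,N),  N = cons(q(m),cons(a,cons(b,empty))).
Bind S := cons(b,N); no other remaining equation mentions S.
Bind N := cons(q(m),cons(a,cons(b,empty))). Substituting into the earlier bindings gives Z := cons(b,cons(q(m),cons(a,cons(b,empty)))), S := cons(b,cons(q(m),cons(a,cons(b,empty)))).
MGU = { R -> cons(b,empty), Z -> cons(b,cons(q(m),cons(a,cons(b,empty)))), S -> cons(b,cons(q(m),cons(a,cons(b,empty)))), N -> cons(q(m),cons(a,cons(b,empty))) }, so S -> cons(b,cons(q(m),cons(a,cons(b,empty)))).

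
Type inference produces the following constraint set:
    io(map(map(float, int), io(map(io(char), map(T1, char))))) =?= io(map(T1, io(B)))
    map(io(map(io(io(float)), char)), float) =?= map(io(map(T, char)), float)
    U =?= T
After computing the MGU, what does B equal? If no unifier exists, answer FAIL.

Decompose io/1: map(map(float, int), io(map(io(char), map(T1, char)))) =?= map(T1, io(B)).
Decompose map/2: map(float, int) =?= T1,  io(map(io(char), map(T1, char))) =?= io(B).
Bind T1 := map(float, int); substituting into the one remaining equation that mentions T1 gives: io(map(io(char), map(map(float, int), char))) =?= io(B).
Decompose io/1: map(io(char), map(map(float, int), char)) =?= B.
Bind B := map(io(char), map(map(float, int), char)); no other remaining equation mentions B.
Decompose map/2: io(map(io(io(float)), char)) =?= io(map(T, char)),  float =?= float.
Decompose io/1: map(io(io(float)), char) =?= map(T, char).
Decompose map/2: io(io(float)) =?= T,  char =?= char.
Bind T := io(io(float)); substituting into the one remaining equation that mentions T gives: U =?= io(io(float)).
Delete trivial equation char =?= char.
Delete trivial equation float =?= float.
Bind U := io(io(float)).
MGU = { T1 := map(float, int), B := map(io(char), map(map(float, int), char)), T := io(io(float)), U := io(io(float)) }, so B := map(io(char), map(map(float, int), char)).

map(io(char), map(map(float, int), char))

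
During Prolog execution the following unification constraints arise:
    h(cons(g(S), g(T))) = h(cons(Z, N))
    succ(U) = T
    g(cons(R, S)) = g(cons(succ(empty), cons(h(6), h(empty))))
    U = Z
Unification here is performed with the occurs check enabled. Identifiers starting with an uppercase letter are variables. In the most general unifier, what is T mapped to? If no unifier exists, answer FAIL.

Decompose h/1: cons(g(S), g(T)) = cons(Z, N).
Decompose cons/2: g(S) = Z,  g(T) = N.
Bind Z := g(S); substituting into the one remaining equation that mentions Z gives: U = g(S).
Bind N := g(T); no other remaining equation mentions N.
Bind T := succ(U); no other remaining equation mentions T. Substituting into the earlier binding gives N := g(succ(U)).
Decompose g/1: cons(R, S) = cons(succ(empty), cons(h(6), h(empty))).
Decompose cons/2: R = succ(empty),  S = cons(h(6), h(empty)).
Bind R := succ(empty); no other remaining equation mentions R.
Bind S := cons(h(6), h(empty)); substituting into the remaining equation gives: U = g(cons(h(6), h(empty))). Substituting into the earlier binding gives Z := g(cons(h(6), h(empty))).
Bind U := g(cons(h(6), h(empty))). Substituting into the earlier bindings gives N := g(succ(g(cons(h(6), h(empty))))), T := succ(g(cons(h(6), h(empty)))).
MGU = { Z -> g(cons(h(6), h(empty))), N -> g(succ(g(cons(h(6), h(empty))))), T -> succ(g(cons(h(6), h(empty)))), R -> succ(empty), S -> cons(h(6), h(empty)), U -> g(cons(h(6), h(empty))) }, so T -> succ(g(cons(h(6), h(empty)))).

succ(g(cons(h(6), h(empty))))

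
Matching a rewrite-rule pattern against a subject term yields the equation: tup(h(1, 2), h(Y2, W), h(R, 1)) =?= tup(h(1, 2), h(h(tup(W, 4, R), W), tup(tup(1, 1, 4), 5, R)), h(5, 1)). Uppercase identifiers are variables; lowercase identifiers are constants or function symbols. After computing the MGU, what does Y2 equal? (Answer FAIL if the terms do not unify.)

h(tup(tup(tup(1, 1, 4), 5, 5), 4, 5), tup(tup(1, 1, 4), 5, 5))

Decompose tup/3: h(1, 2) =?= h(1, 2),  h(Y2, W) =?= h(h(tup(W, 4, R), W), tup(tup(1, 1, 4), 5, R)),  h(R, 1) =?= h(5, 1).
Delete trivial equation h(1, 2) =?= h(1, 2).
Decompose h/2: Y2 =?= h(tup(W, 4, R), W),  W =?= tup(tup(1, 1, 4), 5, R).
Bind Y2 := h(tup(W, 4, R), W); no other remaining equation mentions Y2.
Bind W := tup(tup(1, 1, 4), 5, R); no other remaining equation mentions W. Substituting into the earlier binding gives Y2 := h(tup(tup(tup(1, 1, 4), 5, R), 4, R), tup(tup(1, 1, 4), 5, R)).
Decompose h/2: R =?= 5,  1 =?= 1.
Bind R := 5; no other remaining equation mentions R. Substituting into the earlier bindings gives Y2 := h(tup(tup(tup(1, 1, 4), 5, 5), 4, 5), tup(tup(1, 1, 4), 5, 5)), W := tup(tup(1, 1, 4), 5, 5).
Delete trivial equation 1 =?= 1.
MGU = { Y2 ↦ h(tup(tup(tup(1, 1, 4), 5, 5), 4, 5), tup(tup(1, 1, 4), 5, 5)), W ↦ tup(tup(1, 1, 4), 5, 5), R ↦ 5 }, so Y2 ↦ h(tup(tup(tup(1, 1, 4), 5, 5), 4, 5), tup(tup(1, 1, 4), 5, 5)).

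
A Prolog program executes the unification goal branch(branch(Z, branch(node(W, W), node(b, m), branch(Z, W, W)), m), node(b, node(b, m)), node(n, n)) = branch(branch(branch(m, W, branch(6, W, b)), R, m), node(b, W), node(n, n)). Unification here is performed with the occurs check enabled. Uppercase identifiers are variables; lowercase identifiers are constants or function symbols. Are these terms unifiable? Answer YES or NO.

Decompose branch/3: branch(Z, branch(node(W, W), node(b, m), branch(Z, W, W)), m) = branch(branch(m, W, branch(6, W, b)), R, m),  node(b, node(b, m)) = node(b, W),  node(n, n) = node(n, n).
Decompose branch/3: Z = branch(m, W, branch(6, W, b)),  branch(node(W, W), node(b, m), branch(Z, W, W)) = R,  m = m.
Bind Z := branch(m, W, branch(6, W, b)); substituting into the one remaining equation that mentions Z gives: branch(node(W, W), node(b, m), branch(branch(m, W, branch(6, W, b)), W, W)) = R.
Bind R := branch(node(W, W), node(b, m), branch(branch(m, W, branch(6, W, b)), W, W)); no other remaining equation mentions R.
Delete trivial equation m = m.
Decompose node/2: b = b,  node(b, m) = W.
Delete trivial equation b = b.
Bind W := node(b, m); no other remaining equation mentions W. Substituting into the earlier bindings gives Z := branch(m, node(b, m), branch(6, node(b, m), b)), R := branch(node(node(b, m), node(b, m)), node(b, m), branch(branch(m, node(b, m), branch(6, node(b, m), b)), node(b, m), node(b, m))).
Delete trivial equation node(n, n) = node(n, n).
No equations remain and no clash or occurs-check failure arose, so a unifier exists.

YES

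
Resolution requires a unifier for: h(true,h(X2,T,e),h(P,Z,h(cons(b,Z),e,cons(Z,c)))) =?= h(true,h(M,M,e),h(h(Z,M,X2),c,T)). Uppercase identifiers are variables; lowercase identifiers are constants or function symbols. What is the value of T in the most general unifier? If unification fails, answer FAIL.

h(cons(b,c),e,cons(c,c))

Decompose h/3: true =?= true,  h(X2,T,e) =?= h(M,M,e),  h(P,Z,h(cons(b,Z),e,cons(Z,c))) =?= h(h(Z,M,X2),c,T).
Delete trivial equation true =?= true.
Decompose h/3: X2 =?= M,  T =?= M,  e =?= e.
Bind X2 := M; substituting into the one remaining equation that mentions X2 gives: h(P,Z,h(cons(b,Z),e,cons(Z,c))) =?= h(h(Z,M,M),c,T).
Bind T := M; substituting into the one remaining equation that mentions T gives: h(P,Z,h(cons(b,Z),e,cons(Z,c))) =?= h(h(Z,M,M),c,M).
Delete trivial equation e =?= e.
Decompose h/3: P =?= h(Z,M,M),  Z =?= c,  h(cons(b,Z),e,cons(Z,c)) =?= M.
Bind P := h(Z,M,M); no other remaining equation mentions P.
Bind Z := c; substituting into the remaining equation gives: h(cons(b,c),e,cons(c,c)) =?= M. Substituting into the earlier binding gives P := h(c,M,M).
Bind M := h(cons(b,c),e,cons(c,c)). Substituting into the earlier bindings gives X2 := h(cons(b,c),e,cons(c,c)), T := h(cons(b,c),e,cons(c,c)), P := h(c,h(cons(b,c),e,cons(c,c)),h(cons(b,c),e,cons(c,c))).
MGU = { X2 ↦ h(cons(b,c),e,cons(c,c)), T ↦ h(cons(b,c),e,cons(c,c)), P ↦ h(c,h(cons(b,c),e,cons(c,c)),h(cons(b,c),e,cons(c,c))), Z ↦ c, M ↦ h(cons(b,c),e,cons(c,c)) }, so T ↦ h(cons(b,c),e,cons(c,c)).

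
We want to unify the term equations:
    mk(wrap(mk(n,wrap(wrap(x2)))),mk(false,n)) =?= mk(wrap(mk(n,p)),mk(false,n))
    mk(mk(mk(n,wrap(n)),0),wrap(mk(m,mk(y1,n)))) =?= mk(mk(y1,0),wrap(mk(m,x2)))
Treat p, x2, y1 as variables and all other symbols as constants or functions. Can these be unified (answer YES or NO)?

Decompose mk/2: wrap(mk(n,wrap(wrap(x2)))) =?= wrap(mk(n,p)),  mk(false,n) =?= mk(false,n).
Decompose wrap/1: mk(n,wrap(wrap(x2))) =?= mk(n,p).
Decompose mk/2: n =?= n,  wrap(wrap(x2)) =?= p.
Delete trivial equation n =?= n.
Bind p := wrap(wrap(x2)); no other remaining equation mentions p.
Delete trivial equation mk(false,n) =?= mk(false,n).
Decompose mk/2: mk(mk(n,wrap(n)),0) =?= mk(y1,0),  wrap(mk(m,mk(y1,n))) =?= wrap(mk(m,x2)).
Decompose mk/2: mk(n,wrap(n)) =?= y1,  0 =?= 0.
Bind y1 := mk(n,wrap(n)); substituting into the one remaining equation that mentions y1 gives: wrap(mk(m,mk(mk(n,wrap(n)),n))) =?= wrap(mk(m,x2)).
Delete trivial equation 0 =?= 0.
Decompose wrap/1: mk(m,mk(mk(n,wrap(n)),n)) =?= mk(m,x2).
Decompose mk/2: m =?= m,  mk(mk(n,wrap(n)),n) =?= x2.
Delete trivial equation m =?= m.
Bind x2 := mk(mk(n,wrap(n)),n). Substituting into the earlier binding gives p := wrap(wrap(mk(mk(n,wrap(n)),n))).
No equations remain and no clash or occurs-check failure arose, so a unifier exists.

YES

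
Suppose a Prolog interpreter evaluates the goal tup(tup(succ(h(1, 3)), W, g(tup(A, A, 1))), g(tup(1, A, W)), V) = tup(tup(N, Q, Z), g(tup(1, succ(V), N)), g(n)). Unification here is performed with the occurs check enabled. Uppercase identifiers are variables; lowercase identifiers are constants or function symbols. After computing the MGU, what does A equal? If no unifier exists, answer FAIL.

Decompose tup/3: tup(succ(h(1, 3)), W, g(tup(A, A, 1))) = tup(N, Q, Z),  g(tup(1, A, W)) = g(tup(1, succ(V), N)),  V = g(n).
Decompose tup/3: succ(h(1, 3)) = N,  W = Q,  g(tup(A, A, 1)) = Z.
Bind N := succ(h(1, 3)); substituting into the one remaining equation that mentions N gives: g(tup(1, A, W)) = g(tup(1, succ(V), succ(h(1, 3)))).
Bind W := Q; substituting into the one remaining equation that mentions W gives: g(tup(1, A, Q)) = g(tup(1, succ(V), succ(h(1, 3)))).
Bind Z := g(tup(A, A, 1)); no other remaining equation mentions Z.
Decompose g/1: tup(1, A, Q) = tup(1, succ(V), succ(h(1, 3))).
Decompose tup/3: 1 = 1,  A = succ(V),  Q = succ(h(1, 3)).
Delete trivial equation 1 = 1.
Bind A := succ(V); no other remaining equation mentions A. Substituting into the earlier binding gives Z := g(tup(succ(V), succ(V), 1)).
Bind Q := succ(h(1, 3)); no other remaining equation mentions Q. Substituting into the earlier binding gives W := succ(h(1, 3)).
Bind V := g(n). Substituting into the earlier bindings gives Z := g(tup(succ(g(n)), succ(g(n)), 1)), A := succ(g(n)).
MGU = { N ↦ succ(h(1, 3)), W ↦ succ(h(1, 3)), Z ↦ g(tup(succ(g(n)), succ(g(n)), 1)), A ↦ succ(g(n)), Q ↦ succ(h(1, 3)), V ↦ g(n) }, so A ↦ succ(g(n)).

succ(g(n))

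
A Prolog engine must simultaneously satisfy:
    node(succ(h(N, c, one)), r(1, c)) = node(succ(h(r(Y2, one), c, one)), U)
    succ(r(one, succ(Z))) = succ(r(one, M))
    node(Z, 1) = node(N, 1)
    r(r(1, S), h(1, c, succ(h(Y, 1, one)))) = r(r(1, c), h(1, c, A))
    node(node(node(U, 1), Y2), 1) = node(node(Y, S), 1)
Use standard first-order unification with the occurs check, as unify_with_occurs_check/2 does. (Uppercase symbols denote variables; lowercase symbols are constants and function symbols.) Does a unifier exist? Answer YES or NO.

Decompose node/2: succ(h(N, c, one)) = succ(h(r(Y2, one), c, one)),  r(1, c) = U.
Decompose succ/1: h(N, c, one) = h(r(Y2, one), c, one).
Decompose h/3: N = r(Y2, one),  c = c,  one = one.
Bind N := r(Y2, one); substituting into the one remaining equation that mentions N gives: node(Z, 1) = node(r(Y2, one), 1).
Delete trivial equation c = c.
Delete trivial equation one = one.
Bind U := r(1, c); substituting into the one remaining equation that mentions U gives: node(node(node(r(1, c), 1), Y2), 1) = node(node(Y, S), 1).
Decompose succ/1: r(one, succ(Z)) = r(one, M).
Decompose r/2: one = one,  succ(Z) = M.
Delete trivial equation one = one.
Bind M := succ(Z); no other remaining equation mentions M.
Decompose node/2: Z = r(Y2, one),  1 = 1.
Bind Z := r(Y2, one); no other remaining equation mentions Z. Substituting into the earlier binding gives M := succ(r(Y2, one)).
Delete trivial equation 1 = 1.
Decompose r/2: r(1, S) = r(1, c),  h(1, c, succ(h(Y, 1, one))) = h(1, c, A).
Decompose r/2: 1 = 1,  S = c.
Delete trivial equation 1 = 1.
Bind S := c; substituting into the one remaining equation that mentions S gives: node(node(node(r(1, c), 1), Y2), 1) = node(node(Y, c), 1).
Decompose h/3: 1 = 1,  c = c,  succ(h(Y, 1, one)) = A.
Delete trivial equation 1 = 1.
Delete trivial equation c = c.
Bind A := succ(h(Y, 1, one)); no other remaining equation mentions A.
Decompose node/2: node(node(r(1, c), 1), Y2) = node(Y, c),  1 = 1.
Decompose node/2: node(r(1, c), 1) = Y,  Y2 = c.
Bind Y := node(r(1, c), 1); no other remaining equation mentions Y. Substituting into the earlier binding gives A := succ(h(node(r(1, c), 1), 1, one)).
Bind Y2 := c; no other remaining equation mentions Y2. Substituting into the earlier bindings gives N := r(c, one), M := succ(r(c, one)), Z := r(c, one).
Delete trivial equation 1 = 1.
No equations remain and no clash or occurs-check failure arose, so a unifier exists.

YES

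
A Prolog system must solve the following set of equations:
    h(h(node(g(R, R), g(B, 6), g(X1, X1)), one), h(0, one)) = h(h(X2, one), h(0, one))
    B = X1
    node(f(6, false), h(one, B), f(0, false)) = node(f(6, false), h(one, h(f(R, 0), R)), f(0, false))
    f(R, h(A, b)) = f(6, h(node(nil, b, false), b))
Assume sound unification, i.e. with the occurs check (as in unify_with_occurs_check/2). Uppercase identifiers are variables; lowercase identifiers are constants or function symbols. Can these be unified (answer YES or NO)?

YES

Decompose h/2: h(node(g(R, R), g(B, 6), g(X1, X1)), one) = h(X2, one),  h(0, one) = h(0, one).
Decompose h/2: node(g(R, R), g(B, 6), g(X1, X1)) = X2,  one = one.
Bind X2 := node(g(R, R), g(B, 6), g(X1, X1)); no other remaining equation mentions X2.
Delete trivial equation one = one.
Delete trivial equation h(0, one) = h(0, one).
Bind B := X1; substituting into the one remaining equation that mentions B gives: node(f(6, false), h(one, X1), f(0, false)) = node(f(6, false), h(one, h(f(R, 0), R)), f(0, false)). Substituting into the earlier binding gives X2 := node(g(R, R), g(X1, 6), g(X1, X1)).
Decompose node/3: f(6, false) = f(6, false),  h(one, X1) = h(one, h(f(R, 0), R)),  f(0, false) = f(0, false).
Delete trivial equation f(6, false) = f(6, false).
Decompose h/2: one = one,  X1 = h(f(R, 0), R).
Delete trivial equation one = one.
Bind X1 := h(f(R, 0), R); no other remaining equation mentions X1. Substituting into the earlier bindings gives X2 := node(g(R, R), g(h(f(R, 0), R), 6), g(h(f(R, 0), R), h(f(R, 0), R))), B := h(f(R, 0), R).
Delete trivial equation f(0, false) = f(0, false).
Decompose f/2: R = 6,  h(A, b) = h(node(nil, b, false), b).
Bind R := 6; no other remaining equation mentions R. Substituting into the earlier bindings gives X2 := node(g(6, 6), g(h(f(6, 0), 6), 6), g(h(f(6, 0), 6), h(f(6, 0), 6))), B := h(f(6, 0), 6), X1 := h(f(6, 0), 6).
Decompose h/2: A = node(nil, b, false),  b = b.
Bind A := node(nil, b, false); no other remaining equation mentions A.
Delete trivial equation b = b.
No equations remain and no clash or occurs-check failure arose, so a unifier exists.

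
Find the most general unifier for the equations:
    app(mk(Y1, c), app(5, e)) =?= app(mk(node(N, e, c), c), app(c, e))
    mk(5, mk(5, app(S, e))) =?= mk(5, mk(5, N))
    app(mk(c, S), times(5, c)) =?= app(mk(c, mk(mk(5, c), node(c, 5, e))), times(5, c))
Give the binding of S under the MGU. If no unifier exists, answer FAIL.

Decompose app/2: mk(Y1, c) =?= mk(node(N, e, c), c),  app(5, e) =?= app(c, e).
Decompose mk/2: Y1 =?= node(N, e, c),  c =?= c.
Bind Y1 := node(N, e, c); no other remaining equation mentions Y1.
Delete trivial equation c =?= c.
Decompose app/2: 5 =?= c,  e =?= e.
Clash: constants 5 and c differ; no unifier exists.

FAIL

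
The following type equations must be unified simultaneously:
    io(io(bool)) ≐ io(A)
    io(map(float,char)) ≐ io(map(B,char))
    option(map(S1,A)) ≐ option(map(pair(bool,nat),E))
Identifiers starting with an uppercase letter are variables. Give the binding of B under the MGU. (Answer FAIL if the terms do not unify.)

Decompose io/1: io(bool) ≐ A.
Bind A := io(bool); substituting into the one remaining equation that mentions A gives: option(map(S1,io(bool))) ≐ option(map(pair(bool,nat),E)).
Decompose io/1: map(float,char) ≐ map(B,char).
Decompose map/2: float ≐ B,  char ≐ char.
Bind B := float; no other remaining equation mentions B.
Delete trivial equation char ≐ char.
Decompose option/1: map(S1,io(bool)) ≐ map(pair(bool,nat),E).
Decompose map/2: S1 ≐ pair(bool,nat),  io(bool) ≐ E.
Bind S1 := pair(bool,nat); no other remaining equation mentions S1.
Bind E := io(bool).
MGU = { A -> io(bool), B -> float, S1 -> pair(bool,nat), E -> io(bool) }, so B -> float.

float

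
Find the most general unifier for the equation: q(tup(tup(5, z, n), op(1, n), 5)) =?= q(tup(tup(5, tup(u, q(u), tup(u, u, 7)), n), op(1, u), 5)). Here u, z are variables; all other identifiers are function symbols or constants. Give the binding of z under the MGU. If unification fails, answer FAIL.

Decompose q/1: tup(tup(5, z, n), op(1, n), 5) =?= tup(tup(5, tup(u, q(u), tup(u, u, 7)), n), op(1, u), 5).
Decompose tup/3: tup(5, z, n) =?= tup(5, tup(u, q(u), tup(u, u, 7)), n),  op(1, n) =?= op(1, u),  5 =?= 5.
Decompose tup/3: 5 =?= 5,  z =?= tup(u, q(u), tup(u, u, 7)),  n =?= n.
Delete trivial equation 5 =?= 5.
Bind z := tup(u, q(u), tup(u, u, 7)); no other remaining equation mentions z.
Delete trivial equation n =?= n.
Decompose op/2: 1 =?= 1,  n =?= u.
Delete trivial equation 1 =?= 1.
Bind u := n; no other remaining equation mentions u. Substituting into the earlier binding gives z := tup(n, q(n), tup(n, n, 7)).
Delete trivial equation 5 =?= 5.
MGU = { z -> tup(n, q(n), tup(n, n, 7)), u -> n }, so z -> tup(n, q(n), tup(n, n, 7)).

tup(n, q(n), tup(n, n, 7))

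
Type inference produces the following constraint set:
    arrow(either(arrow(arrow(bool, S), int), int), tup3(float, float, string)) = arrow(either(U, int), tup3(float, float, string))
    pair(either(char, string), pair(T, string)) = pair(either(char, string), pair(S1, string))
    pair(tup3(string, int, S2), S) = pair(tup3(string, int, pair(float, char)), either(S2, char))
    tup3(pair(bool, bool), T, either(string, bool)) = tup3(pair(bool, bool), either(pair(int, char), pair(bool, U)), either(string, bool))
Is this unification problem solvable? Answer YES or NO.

Decompose arrow/2: either(arrow(arrow(bool, S), int), int) = either(U, int),  tup3(float, float, string) = tup3(float, float, string).
Decompose either/2: arrow(arrow(bool, S), int) = U,  int = int.
Bind U := arrow(arrow(bool, S), int); substituting into the one remaining equation that mentions U gives: tup3(pair(bool, bool), T, either(string, bool)) = tup3(pair(bool, bool), either(pair(int, char), pair(bool, arrow(arrow(bool, S), int))), either(string, bool)).
Delete trivial equation int = int.
Delete trivial equation tup3(float, float, string) = tup3(float, float, string).
Decompose pair/2: either(char, string) = either(char, string),  pair(T, string) = pair(S1, string).
Delete trivial equation either(char, string) = either(char, string).
Decompose pair/2: T = S1,  string = string.
Bind T := S1; substituting into the one remaining equation that mentions T gives: tup3(pair(bool, bool), S1, either(string, bool)) = tup3(pair(bool, bool), either(pair(int, char), pair(bool, arrow(arrow(bool, S), int))), either(string, bool)).
Delete trivial equation string = string.
Decompose pair/2: tup3(string, int, S2) = tup3(string, int, pair(float, char)),  S = either(S2, char).
Decompose tup3/3: string = string,  int = int,  S2 = pair(float, char).
Delete trivial equation string = string.
Delete trivial equation int = int.
Bind S2 := pair(float, char); substituting into the one remaining equation that mentions S2 gives: S = either(pair(float, char), char).
Bind S := either(pair(float, char), char); substituting into the remaining equation gives: tup3(pair(bool, bool), S1, either(string, bool)) = tup3(pair(bool, bool), either(pair(int, char), pair(bool, arrow(arrow(bool, either(pair(float, char), char)), int))), either(string, bool)). Substituting into the earlier binding gives U := arrow(arrow(bool, either(pair(float, char), char)), int).
Decompose tup3/3: pair(bool, bool) = pair(bool, bool),  S1 = either(pair(int, char), pair(bool, arrow(arrow(bool, either(pair(float, char), char)), int))),  either(string, bool) = either(string, bool).
Delete trivial equation pair(bool, bool) = pair(bool, bool).
Bind S1 := either(pair(int, char), pair(bool, arrow(arrow(bool, either(pair(float, char), char)), int))); no other remaining equation mentions S1. Substituting into the earlier binding gives T := either(pair(int, char), pair(bool, arrow(arrow(bool, either(pair(float, char), char)), int))).
Delete trivial equation either(string, bool) = either(string, bool).
No equations remain and no clash or occurs-check failure arose, so a unifier exists.

YES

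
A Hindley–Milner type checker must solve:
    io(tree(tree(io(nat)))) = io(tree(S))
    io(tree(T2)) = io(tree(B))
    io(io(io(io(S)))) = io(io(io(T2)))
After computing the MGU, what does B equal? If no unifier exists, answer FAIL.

io(tree(io(nat)))

Decompose io/1: tree(tree(io(nat))) = tree(S).
Decompose tree/1: tree(io(nat)) = S.
Bind S := tree(io(nat)); substituting into the one remaining equation that mentions S gives: io(io(io(io(tree(io(nat)))))) = io(io(io(T2))).
Decompose io/1: tree(T2) = tree(B).
Decompose tree/1: T2 = B.
Bind T2 := B; substituting into the remaining equation gives: io(io(io(io(tree(io(nat)))))) = io(io(io(B))).
Decompose io/1: io(io(io(tree(io(nat))))) = io(io(B)).
Decompose io/1: io(io(tree(io(nat)))) = io(B).
Decompose io/1: io(tree(io(nat))) = B.
Bind B := io(tree(io(nat))). Substituting into the earlier binding gives T2 := io(tree(io(nat))).
MGU = { S -> tree(io(nat)), T2 -> io(tree(io(nat))), B -> io(tree(io(nat))) }, so B -> io(tree(io(nat))).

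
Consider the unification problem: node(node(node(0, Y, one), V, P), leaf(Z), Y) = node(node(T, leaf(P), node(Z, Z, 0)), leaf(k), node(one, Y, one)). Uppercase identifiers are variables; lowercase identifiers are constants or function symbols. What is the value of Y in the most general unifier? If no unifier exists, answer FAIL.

FAIL

Decompose node/3: node(node(0, Y, one), V, P) = node(T, leaf(P), node(Z, Z, 0)),  leaf(Z) = leaf(k),  Y = node(one, Y, one).
Decompose node/3: node(0, Y, one) = T,  V = leaf(P),  P = node(Z, Z, 0).
Bind T := node(0, Y, one); no other remaining equation mentions T.
Bind V := leaf(P); no other remaining equation mentions V.
Bind P := node(Z, Z, 0); no other remaining equation mentions P. Substituting into the earlier binding gives V := leaf(node(Z, Z, 0)).
Decompose leaf/1: Z = k.
Bind Z := k; no other remaining equation mentions Z. Substituting into the earlier bindings gives V := leaf(node(k, k, 0)), P := node(k, k, 0).
Occurs check fails: Y occurs in node(one, Y, one); the equation Y = node(one, Y, one) has no finite solution.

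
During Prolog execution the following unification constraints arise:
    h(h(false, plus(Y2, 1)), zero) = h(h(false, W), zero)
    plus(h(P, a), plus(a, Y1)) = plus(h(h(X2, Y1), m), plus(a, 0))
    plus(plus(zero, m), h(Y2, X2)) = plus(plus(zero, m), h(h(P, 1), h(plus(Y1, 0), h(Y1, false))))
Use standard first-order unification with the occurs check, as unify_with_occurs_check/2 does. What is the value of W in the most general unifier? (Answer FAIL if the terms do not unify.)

FAIL

Decompose h/2: h(false, plus(Y2, 1)) = h(false, W),  zero = zero.
Decompose h/2: false = false,  plus(Y2, 1) = W.
Delete trivial equation false = false.
Bind W := plus(Y2, 1); no other remaining equation mentions W.
Delete trivial equation zero = zero.
Decompose plus/2: h(P, a) = h(h(X2, Y1), m),  plus(a, Y1) = plus(a, 0).
Decompose h/2: P = h(X2, Y1),  a = m.
Bind P := h(X2, Y1); substituting into the one remaining equation that mentions P gives: plus(plus(zero, m), h(Y2, X2)) = plus(plus(zero, m), h(h(h(X2, Y1), 1), h(plus(Y1, 0), h(Y1, false)))).
Clash: constants a and m differ; no unifier exists.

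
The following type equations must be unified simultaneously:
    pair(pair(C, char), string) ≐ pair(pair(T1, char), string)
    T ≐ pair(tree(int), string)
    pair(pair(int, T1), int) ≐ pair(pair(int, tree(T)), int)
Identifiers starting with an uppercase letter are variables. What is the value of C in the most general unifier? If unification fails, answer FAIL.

Decompose pair/2: pair(C, char) ≐ pair(T1, char),  string ≐ string.
Decompose pair/2: C ≐ T1,  char ≐ char.
Bind C := T1; no other remaining equation mentions C.
Delete trivial equation char ≐ char.
Delete trivial equation string ≐ string.
Bind T := pair(tree(int), string); substituting into the remaining equation gives: pair(pair(int, T1), int) ≐ pair(pair(int, tree(pair(tree(int), string))), int).
Decompose pair/2: pair(int, T1) ≐ pair(int, tree(pair(tree(int), string))),  int ≐ int.
Decompose pair/2: int ≐ int,  T1 ≐ tree(pair(tree(int), string)).
Delete trivial equation int ≐ int.
Bind T1 := tree(pair(tree(int), string)); no other remaining equation mentions T1. Substituting into the earlier binding gives C := tree(pair(tree(int), string)).
Delete trivial equation int ≐ int.
MGU = { C -> tree(pair(tree(int), string)), T -> pair(tree(int), string), T1 -> tree(pair(tree(int), string)) }, so C -> tree(pair(tree(int), string)).

tree(pair(tree(int), string))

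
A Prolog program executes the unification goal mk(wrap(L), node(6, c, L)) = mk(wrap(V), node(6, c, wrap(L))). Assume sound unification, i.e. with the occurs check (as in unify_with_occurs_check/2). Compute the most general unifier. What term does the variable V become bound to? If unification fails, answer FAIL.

Decompose mk/2: wrap(L) = wrap(V),  node(6, c, L) = node(6, c, wrap(L)).
Decompose wrap/1: L = V.
Bind L := V; substituting into the remaining equation gives: node(6, c, V) = node(6, c, wrap(V)).
Decompose node/3: 6 = 6,  c = c,  V = wrap(V).
Delete trivial equation 6 = 6.
Delete trivial equation c = c.
Occurs check fails: V occurs in wrap(V); the equation V = wrap(V) has no finite solution.

FAIL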